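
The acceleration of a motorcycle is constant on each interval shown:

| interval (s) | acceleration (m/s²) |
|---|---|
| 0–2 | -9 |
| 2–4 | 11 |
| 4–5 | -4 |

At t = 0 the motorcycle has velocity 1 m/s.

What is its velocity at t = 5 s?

1 m/s

Δv equals the area under the a-t graph; then v = v₀ + Δv.
0–2 s: -9 × 2 = -18 m/s
2–4 s: 11 × 2 = 22 m/s
4–5 s: -4 × 1 = -4 m/s
Δv = 0 m/s, so v(5) = 1 + (0) = 1 m/s.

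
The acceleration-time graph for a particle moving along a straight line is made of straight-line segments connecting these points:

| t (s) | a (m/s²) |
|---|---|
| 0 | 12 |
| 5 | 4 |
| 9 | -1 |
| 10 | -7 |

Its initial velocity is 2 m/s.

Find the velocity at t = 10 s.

44 m/s

Δv equals the area under the a-t graph; then v = v₀ + Δv.
0–5 s: ½(12 + 4)(5) = 40 m/s
5–9 s: ½(4 + -1)(4) = 6 m/s
9–10 s: ½(-1 + -7)(1) = -4 m/s
Δv = 42 m/s, so v(10) = 2 + (42) = 44 m/s.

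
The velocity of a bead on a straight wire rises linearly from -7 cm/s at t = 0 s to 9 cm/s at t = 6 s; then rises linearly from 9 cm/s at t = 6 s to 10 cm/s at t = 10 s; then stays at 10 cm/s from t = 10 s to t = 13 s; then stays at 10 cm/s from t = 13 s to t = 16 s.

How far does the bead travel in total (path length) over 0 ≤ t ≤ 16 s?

Distance (not displacement) is the total path length: add the absolute areas under v-t.
0–6 s: v = 0 at t = 2.625 s; triangle areas 9.1875 + 15.1875 = 24.375 cm
6–10 s: |½(9 + 10)(4)| = 38 cm
10–13 s: |10| × 3 = 30 cm
13–16 s: |10| × 3 = 30 cm
Total distance = 122.375 cm

122.375 cm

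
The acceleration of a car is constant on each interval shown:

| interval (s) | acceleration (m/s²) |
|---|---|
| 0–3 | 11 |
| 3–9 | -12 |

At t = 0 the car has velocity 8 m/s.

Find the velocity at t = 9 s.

Δv equals the area under the a-t graph; then v = v₀ + Δv.
0–3 s: 11 × 3 = 33 m/s
3–9 s: -12 × 6 = -72 m/s
Δv = -39 m/s, so v(9) = 8 + (-39) = -31 m/s.

-31 m/s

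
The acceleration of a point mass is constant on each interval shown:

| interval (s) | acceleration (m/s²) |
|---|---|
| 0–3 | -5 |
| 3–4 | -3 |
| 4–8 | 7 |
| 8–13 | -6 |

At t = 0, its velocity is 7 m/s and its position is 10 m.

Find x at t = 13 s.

On each constant-a segment, Δv = aΔt and Δx = v₀Δt + ½aΔt²; chain segment to segment.
0–3 s: v starts 7 m/s; Δx = 7·3 + ½·-5·3² = -1.5 m; v ends -8 m/s.
3–4 s: v starts -8 m/s; Δx = -8·1 + ½·-3·1² = -9.5 m; v ends -11 m/s.
4–8 s: v starts -11 m/s; Δx = -11·4 + ½·7·4² = 12 m; v ends 17 m/s.
8–13 s: v starts 17 m/s; Δx = 17·5 + ½·-6·5² = 10 m; v ends -13 m/s.
x(13) = 10 + Σ Δx = 21 m.

21 m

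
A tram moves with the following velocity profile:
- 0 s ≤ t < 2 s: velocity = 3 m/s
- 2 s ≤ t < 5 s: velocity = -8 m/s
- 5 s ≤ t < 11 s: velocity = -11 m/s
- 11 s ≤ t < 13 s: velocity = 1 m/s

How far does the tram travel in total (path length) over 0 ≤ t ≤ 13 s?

Distance (not displacement) is the total path length: add the absolute areas under v-t.
0–2 s: |3| × 2 = 6 m
2–5 s: |-8| × 3 = 24 m
5–11 s: |-11| × 6 = 66 m
11–13 s: |1| × 2 = 2 m
Total distance = 98 m

98 m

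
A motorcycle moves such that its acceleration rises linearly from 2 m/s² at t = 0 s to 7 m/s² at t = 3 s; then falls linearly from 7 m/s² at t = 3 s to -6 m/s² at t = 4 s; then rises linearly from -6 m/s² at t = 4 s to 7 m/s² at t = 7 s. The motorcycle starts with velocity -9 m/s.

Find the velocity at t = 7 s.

Δv equals the area under the a-t graph; then v = v₀ + Δv.
0–3 s: ½(2 + 7)(3) = 13.5 m/s
3–4 s: ½(7 + -6)(1) = 0.5 m/s
4–7 s: ½(-6 + 7)(3) = 1.5 m/s
Δv = 15.5 m/s, so v(7) = -9 + (15.5) = 6.5 m/s.

6.5 m/s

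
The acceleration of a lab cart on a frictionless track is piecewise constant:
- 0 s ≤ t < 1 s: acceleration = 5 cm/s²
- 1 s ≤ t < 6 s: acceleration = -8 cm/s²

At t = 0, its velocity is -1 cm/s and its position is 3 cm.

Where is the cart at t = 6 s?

-75.5 cm

On each constant-a segment, Δv = aΔt and Δx = v₀Δt + ½aΔt²; chain segment to segment.
0–1 s: v starts -1 cm/s; Δx = -1·1 + ½·5·1² = 1.5 cm; v ends 4 cm/s.
1–6 s: v starts 4 cm/s; Δx = 4·5 + ½·-8·5² = -80 cm; v ends -36 cm/s.
x(6) = 3 + Σ Δx = -75.5 cm.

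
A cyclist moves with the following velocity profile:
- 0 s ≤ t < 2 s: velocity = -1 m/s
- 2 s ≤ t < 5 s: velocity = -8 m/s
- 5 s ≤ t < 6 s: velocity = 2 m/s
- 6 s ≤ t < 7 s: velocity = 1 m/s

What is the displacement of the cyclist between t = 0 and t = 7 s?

Net displacement equals the area under the velocity-time graph (areas below the axis count negative).
0–2 s: -1 × 2 = -2 m
2–5 s: -8 × 3 = -24 m
5–6 s: 2 × 1 = 2 m
6–7 s: 1 × 1 = 1 m
Net displacement = -23 m

-23 m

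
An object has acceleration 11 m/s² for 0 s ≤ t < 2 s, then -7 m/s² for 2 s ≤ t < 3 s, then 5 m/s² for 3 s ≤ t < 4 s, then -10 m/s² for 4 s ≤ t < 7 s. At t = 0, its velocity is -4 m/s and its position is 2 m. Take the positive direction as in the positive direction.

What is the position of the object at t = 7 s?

On each constant-a segment, Δv = aΔt and Δx = v₀Δt + ½aΔt²; chain segment to segment.
0–2 s: v starts -4 m/s; Δx = -4·2 + ½·11·2² = 14 m; v ends 18 m/s.
2–3 s: v starts 18 m/s; Δx = 18·1 + ½·-7·1² = 14.5 m; v ends 11 m/s.
3–4 s: v starts 11 m/s; Δx = 11·1 + ½·5·1² = 13.5 m; v ends 16 m/s.
4–7 s: v starts 16 m/s; Δx = 16·3 + ½·-10·3² = 3 m; v ends -14 m/s.
x(7) = 2 + Σ Δx = 47 m.

47 m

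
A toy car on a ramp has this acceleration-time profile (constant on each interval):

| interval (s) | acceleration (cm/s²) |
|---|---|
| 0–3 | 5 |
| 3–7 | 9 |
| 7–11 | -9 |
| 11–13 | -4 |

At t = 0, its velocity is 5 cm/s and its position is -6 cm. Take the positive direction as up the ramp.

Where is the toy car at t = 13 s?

On each constant-a segment, Δv = aΔt and Δx = v₀Δt + ½aΔt²; chain segment to segment.
0–3 s: v starts 5 cm/s; Δx = 5·3 + ½·5·3² = 37.5 cm; v ends 20 cm/s.
3–7 s: v starts 20 cm/s; Δx = 20·4 + ½·9·4² = 152 cm; v ends 56 cm/s.
7–11 s: v starts 56 cm/s; Δx = 56·4 + ½·-9·4² = 152 cm; v ends 20 cm/s.
11–13 s: v starts 20 cm/s; Δx = 20·2 + ½·-4·2² = 32 cm; v ends 12 cm/s.
x(13) = -6 + Σ Δx = 367.5 cm.

367.5 cm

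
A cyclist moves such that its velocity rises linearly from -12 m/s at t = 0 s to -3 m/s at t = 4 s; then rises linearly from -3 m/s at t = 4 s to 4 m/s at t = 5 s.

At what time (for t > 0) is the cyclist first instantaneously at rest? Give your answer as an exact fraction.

v changes sign on 4–5 s (from -3 to 4); the graph is linear there, so v = 0 at t = 4 + (3)·(5 − 4)/(4 − -3) = 31/7 s.

t = 31/7 s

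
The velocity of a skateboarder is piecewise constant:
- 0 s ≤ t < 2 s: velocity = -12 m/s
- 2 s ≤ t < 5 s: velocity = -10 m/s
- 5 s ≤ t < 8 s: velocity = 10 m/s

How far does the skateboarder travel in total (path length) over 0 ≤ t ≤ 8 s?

Total distance travelled is ∫|v| dt — sum the magnitudes of each area piece.
0–2 s: |-12| × 2 = 24 m
2–5 s: |-10| × 3 = 30 m
5–8 s: |10| × 3 = 30 m
Total distance = 84 m

84 m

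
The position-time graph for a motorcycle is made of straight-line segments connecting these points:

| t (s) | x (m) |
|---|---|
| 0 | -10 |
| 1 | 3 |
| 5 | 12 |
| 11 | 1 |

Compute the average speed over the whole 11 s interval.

Average speed = (total path length)/(elapsed time); on a piecewise-linear x-t graph the path length is Σ|Δx|.
0–1 s: |Δx| = |3 − -10| = 13 m
1–5 s: |Δx| = |12 − 3| = 9 m
5–11 s: |Δx| = |1 − 12| = 11 m
Total path = 33 m; average speed = 33/11 = 3 m/s.

3 m/s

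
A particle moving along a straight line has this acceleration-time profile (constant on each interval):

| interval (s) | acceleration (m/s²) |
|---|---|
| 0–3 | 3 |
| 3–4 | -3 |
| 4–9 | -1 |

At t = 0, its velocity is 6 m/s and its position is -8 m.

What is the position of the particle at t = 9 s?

84.5 m

On each constant-a segment, Δv = aΔt and Δx = v₀Δt + ½aΔt²; chain segment to segment.
0–3 s: v starts 6 m/s; Δx = 6·3 + ½·3·3² = 31.5 m; v ends 15 m/s.
3–4 s: v starts 15 m/s; Δx = 15·1 + ½·-3·1² = 13.5 m; v ends 12 m/s.
4–9 s: v starts 12 m/s; Δx = 12·5 + ½·-1·5² = 47.5 m; v ends 7 m/s.
x(9) = -8 + Σ Δx = 84.5 m.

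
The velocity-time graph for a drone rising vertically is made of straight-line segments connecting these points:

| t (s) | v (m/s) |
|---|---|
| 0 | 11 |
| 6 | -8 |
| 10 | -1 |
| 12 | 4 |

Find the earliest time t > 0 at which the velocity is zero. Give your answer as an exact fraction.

t = 66/19 s

v changes sign on 0–6 s (from 11 to -8); the graph is linear there, so v = 0 at t = 0 + (-11)·(6 − 0)/(-8 − 11) = 66/19 s.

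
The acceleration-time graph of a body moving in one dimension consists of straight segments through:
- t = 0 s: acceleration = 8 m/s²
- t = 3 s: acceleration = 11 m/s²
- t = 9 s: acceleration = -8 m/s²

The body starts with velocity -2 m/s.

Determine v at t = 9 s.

35.5 m/s

Δv equals the area under the a-t graph; then v = v₀ + Δv.
0–3 s: ½(8 + 11)(3) = 28.5 m/s
3–9 s: ½(11 + -8)(6) = 9 m/s
Δv = 37.5 m/s, so v(9) = -2 + (37.5) = 35.5 m/s.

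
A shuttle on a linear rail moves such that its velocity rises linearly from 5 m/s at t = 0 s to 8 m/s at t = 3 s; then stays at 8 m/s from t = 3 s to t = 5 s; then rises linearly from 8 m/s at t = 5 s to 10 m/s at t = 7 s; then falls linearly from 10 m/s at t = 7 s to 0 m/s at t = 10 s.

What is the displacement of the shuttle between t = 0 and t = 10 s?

68.5 m

Net displacement equals the area under the velocity-time graph (areas below the axis count negative).
0–3 s: ½(5 + 8)(3) = 19.5 m
3–5 s: 8 × 2 = 16 m
5–7 s: ½(8 + 10)(2) = 18 m
7–10 s: ½(10 + 0)(3) = 15 m
Net displacement = 68.5 m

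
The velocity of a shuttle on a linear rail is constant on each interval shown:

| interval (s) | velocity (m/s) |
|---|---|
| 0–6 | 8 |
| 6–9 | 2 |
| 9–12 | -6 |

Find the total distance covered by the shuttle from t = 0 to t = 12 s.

72 m

Distance (not displacement) is the total path length: add the absolute areas under v-t.
0–6 s: |8| × 6 = 48 m
6–9 s: |2| × 3 = 6 m
9–12 s: |-6| × 3 = 18 m
Total distance = 72 m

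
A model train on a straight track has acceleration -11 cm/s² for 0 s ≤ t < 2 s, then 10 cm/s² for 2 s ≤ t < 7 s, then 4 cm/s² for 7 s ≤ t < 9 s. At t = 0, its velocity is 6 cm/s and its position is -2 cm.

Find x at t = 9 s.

109 cm

On each constant-a segment, Δv = aΔt and Δx = v₀Δt + ½aΔt²; chain segment to segment.
0–2 s: v starts 6 cm/s; Δx = 6·2 + ½·-11·2² = -10 cm; v ends -16 cm/s.
2–7 s: v starts -16 cm/s; Δx = -16·5 + ½·10·5² = 45 cm; v ends 34 cm/s.
7–9 s: v starts 34 cm/s; Δx = 34·2 + ½·4·2² = 76 cm; v ends 42 cm/s.
x(9) = -2 + Σ Δx = 109 cm.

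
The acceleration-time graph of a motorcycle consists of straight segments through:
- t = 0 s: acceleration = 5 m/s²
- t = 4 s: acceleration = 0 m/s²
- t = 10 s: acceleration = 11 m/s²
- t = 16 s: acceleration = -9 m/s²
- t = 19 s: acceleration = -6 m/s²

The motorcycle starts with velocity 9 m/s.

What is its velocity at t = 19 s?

35.5 m/s

Δv equals the area under the a-t graph; then v = v₀ + Δv.
0–4 s: ½(5 + 0)(4) = 10 m/s
4–10 s: ½(0 + 11)(6) = 33 m/s
10–16 s: ½(11 + -9)(6) = 6 m/s
16–19 s: ½(-9 + -6)(3) = -22.5 m/s
Δv = 26.5 m/s, so v(19) = 9 + (26.5) = 35.5 m/s.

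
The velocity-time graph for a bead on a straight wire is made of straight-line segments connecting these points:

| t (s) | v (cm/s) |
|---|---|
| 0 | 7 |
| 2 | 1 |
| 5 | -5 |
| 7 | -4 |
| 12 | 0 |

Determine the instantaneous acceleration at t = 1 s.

-3 cm/s²

Acceleration is the slope of the v-t graph on 0–2 s: (1 − 7)/(2 − 0) = -3 cm/s².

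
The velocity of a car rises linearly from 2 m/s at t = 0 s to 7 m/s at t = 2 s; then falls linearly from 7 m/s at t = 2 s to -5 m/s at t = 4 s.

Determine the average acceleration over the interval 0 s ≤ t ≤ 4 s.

-1.75 m/s²

Average acceleration = Δv/Δt = (-5 − 2)/(4 − 0) = -1.75 m/s².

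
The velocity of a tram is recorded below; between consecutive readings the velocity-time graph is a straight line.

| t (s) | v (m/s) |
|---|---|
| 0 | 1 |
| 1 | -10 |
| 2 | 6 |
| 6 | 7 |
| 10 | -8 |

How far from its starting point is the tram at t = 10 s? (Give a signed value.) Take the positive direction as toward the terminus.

Net displacement equals the area under the velocity-time graph (areas below the axis count negative).
0–1 s: ½(1 + -10)(1) = -4.5 m
1–2 s: ½(-10 + 6)(1) = -2 m
2–6 s: ½(6 + 7)(4) = 26 m
6–10 s: ½(7 + -8)(4) = -2 m
Net displacement = 17.5 m

17.5 m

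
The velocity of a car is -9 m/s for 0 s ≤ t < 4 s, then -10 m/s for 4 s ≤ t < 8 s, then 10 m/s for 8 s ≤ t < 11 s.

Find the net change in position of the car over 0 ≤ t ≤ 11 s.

Displacement is the signed area under the v-t curve.
0–4 s: -9 × 4 = -36 m
4–8 s: -10 × 4 = -40 m
8–11 s: 10 × 3 = 30 m
Net displacement = -46 m

-46 m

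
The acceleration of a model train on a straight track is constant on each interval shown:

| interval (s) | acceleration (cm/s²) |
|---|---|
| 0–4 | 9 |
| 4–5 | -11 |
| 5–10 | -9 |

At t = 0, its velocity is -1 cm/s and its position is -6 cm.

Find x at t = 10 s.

On each constant-a segment, Δv = aΔt and Δx = v₀Δt + ½aΔt²; chain segment to segment.
0–4 s: v starts -1 cm/s; Δx = -1·4 + ½·9·4² = 68 cm; v ends 35 cm/s.
4–5 s: v starts 35 cm/s; Δx = 35·1 + ½·-11·1² = 29.5 cm; v ends 24 cm/s.
5–10 s: v starts 24 cm/s; Δx = 24·5 + ½·-9·5² = 7.5 cm; v ends -21 cm/s.
x(10) = -6 + Σ Δx = 99 cm.

99 cm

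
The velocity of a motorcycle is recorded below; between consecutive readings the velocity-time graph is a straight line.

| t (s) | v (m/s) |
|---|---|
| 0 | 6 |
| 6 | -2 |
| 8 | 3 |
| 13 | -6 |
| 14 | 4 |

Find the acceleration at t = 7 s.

Acceleration is the slope of the v-t graph on 6–8 s: (3 − -2)/(8 − 6) = 2.5 m/s².

2.5 m/s²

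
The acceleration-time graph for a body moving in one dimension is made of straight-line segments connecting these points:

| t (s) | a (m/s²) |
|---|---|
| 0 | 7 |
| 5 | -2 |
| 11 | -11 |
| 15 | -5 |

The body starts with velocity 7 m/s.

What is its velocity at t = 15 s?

Δv equals the area under the a-t graph; then v = v₀ + Δv.
0–5 s: ½(7 + -2)(5) = 12.5 m/s
5–11 s: ½(-2 + -11)(6) = -39 m/s
11–15 s: ½(-11 + -5)(4) = -32 m/s
Δv = -58.5 m/s, so v(15) = 7 + (-58.5) = -51.5 m/s.

-51.5 m/s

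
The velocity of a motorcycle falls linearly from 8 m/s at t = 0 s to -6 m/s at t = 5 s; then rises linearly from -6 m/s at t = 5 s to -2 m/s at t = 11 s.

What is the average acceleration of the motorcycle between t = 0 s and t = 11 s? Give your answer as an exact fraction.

-10/11 m/s²

Average acceleration = Δv/Δt = (-2 − 8)/(11 − 0) = -10/11 m/s².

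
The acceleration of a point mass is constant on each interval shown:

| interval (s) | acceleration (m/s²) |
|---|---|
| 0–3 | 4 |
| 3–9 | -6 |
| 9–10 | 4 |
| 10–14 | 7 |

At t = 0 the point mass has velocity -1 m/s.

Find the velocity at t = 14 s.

Δv equals the area under the a-t graph; then v = v₀ + Δv.
0–3 s: 4 × 3 = 12 m/s
3–9 s: -6 × 6 = -36 m/s
9–10 s: 4 × 1 = 4 m/s
10–14 s: 7 × 4 = 28 m/s
Δv = 8 m/s, so v(14) = -1 + (8) = 7 m/s.

7 m/s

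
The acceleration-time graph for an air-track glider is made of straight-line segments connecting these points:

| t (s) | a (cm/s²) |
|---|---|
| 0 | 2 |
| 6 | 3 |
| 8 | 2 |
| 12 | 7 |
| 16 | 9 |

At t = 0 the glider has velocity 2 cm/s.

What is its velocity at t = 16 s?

72 cm/s

Δv equals the area under the a-t graph; then v = v₀ + Δv.
0–6 s: ½(2 + 3)(6) = 15 cm/s
6–8 s: ½(3 + 2)(2) = 5 cm/s
8–12 s: ½(2 + 7)(4) = 18 cm/s
12–16 s: ½(7 + 9)(4) = 32 cm/s
Δv = 70 cm/s, so v(16) = 2 + (70) = 72 cm/s.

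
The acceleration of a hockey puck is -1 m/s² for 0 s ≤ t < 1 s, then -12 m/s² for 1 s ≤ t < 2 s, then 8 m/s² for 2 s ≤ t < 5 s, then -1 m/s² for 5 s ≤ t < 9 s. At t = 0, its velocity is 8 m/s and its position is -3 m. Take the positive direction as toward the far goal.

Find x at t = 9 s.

On each constant-a segment, Δv = aΔt and Δx = v₀Δt + ½aΔt²; chain segment to segment.
0–1 s: v starts 8 m/s; Δx = 8·1 + ½·-1·1² = 7.5 m; v ends 7 m/s.
1–2 s: v starts 7 m/s; Δx = 7·1 + ½·-12·1² = 1 m; v ends -5 m/s.
2–5 s: v starts -5 m/s; Δx = -5·3 + ½·8·3² = 21 m; v ends 19 m/s.
5–9 s: v starts 19 m/s; Δx = 19·4 + ½·-1·4² = 68 m; v ends 15 m/s.
x(9) = -3 + Σ Δx = 94.5 m.

94.5 m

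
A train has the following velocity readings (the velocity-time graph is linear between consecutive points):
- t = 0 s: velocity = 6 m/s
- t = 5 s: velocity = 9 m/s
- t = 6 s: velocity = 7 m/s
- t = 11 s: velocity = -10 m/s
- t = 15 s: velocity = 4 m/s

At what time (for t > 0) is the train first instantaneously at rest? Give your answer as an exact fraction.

t = 137/17 s

v changes sign on 6–11 s (from 7 to -10); the graph is linear there, so v = 0 at t = 6 + (-7)·(11 − 6)/(-10 − 7) = 137/17 s.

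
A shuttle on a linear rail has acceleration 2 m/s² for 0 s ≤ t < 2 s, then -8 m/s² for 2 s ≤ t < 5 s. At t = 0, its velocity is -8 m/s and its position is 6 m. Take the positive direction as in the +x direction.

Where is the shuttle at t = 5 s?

-54 m

On each constant-a segment, Δv = aΔt and Δx = v₀Δt + ½aΔt²; chain segment to segment.
0–2 s: v starts -8 m/s; Δx = -8·2 + ½·2·2² = -12 m; v ends -4 m/s.
2–5 s: v starts -4 m/s; Δx = -4·3 + ½·-8·3² = -48 m; v ends -28 m/s.
x(5) = 6 + Σ Δx = -54 m.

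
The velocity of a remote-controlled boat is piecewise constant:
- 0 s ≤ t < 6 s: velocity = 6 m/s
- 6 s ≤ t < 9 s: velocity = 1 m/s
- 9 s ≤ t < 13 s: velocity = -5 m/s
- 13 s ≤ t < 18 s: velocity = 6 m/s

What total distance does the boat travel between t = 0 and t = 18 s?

89 m

Total distance travelled is ∫|v| dt — sum the magnitudes of each area piece.
0–6 s: |6| × 6 = 36 m
6–9 s: |1| × 3 = 3 m
9–13 s: |-5| × 4 = 20 m
13–18 s: |6| × 5 = 30 m
Total distance = 89 m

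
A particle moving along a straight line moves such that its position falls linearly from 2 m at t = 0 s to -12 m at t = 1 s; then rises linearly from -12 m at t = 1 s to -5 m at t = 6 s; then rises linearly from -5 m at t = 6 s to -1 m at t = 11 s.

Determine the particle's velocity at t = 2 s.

Velocity is the slope of the x-t graph on 1–6 s: (-5 − -12)/(6 − 1) = 1.4 m/s.

1.4 m/s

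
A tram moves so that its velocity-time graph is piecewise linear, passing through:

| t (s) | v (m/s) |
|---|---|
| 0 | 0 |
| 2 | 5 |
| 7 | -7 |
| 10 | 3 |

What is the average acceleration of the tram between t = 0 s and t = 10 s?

0.3 m/s²

Average acceleration = Δv/Δt = (3 − 0)/(10 − 0) = 0.3 m/s².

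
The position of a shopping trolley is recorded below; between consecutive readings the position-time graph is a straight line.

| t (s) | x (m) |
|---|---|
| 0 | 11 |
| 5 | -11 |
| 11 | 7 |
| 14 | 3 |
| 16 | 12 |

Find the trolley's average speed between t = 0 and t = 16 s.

3.3125 m/s

Average speed = (total path length)/(elapsed time); on a piecewise-linear x-t graph the path length is Σ|Δx|.
0–5 s: |Δx| = |-11 − 11| = 22 m
5–11 s: |Δx| = |7 − -11| = 18 m
11–14 s: |Δx| = |3 − 7| = 4 m
14–16 s: |Δx| = |12 − 3| = 9 m
Total path = 53 m; average speed = 53/16 = 3.3125 m/s.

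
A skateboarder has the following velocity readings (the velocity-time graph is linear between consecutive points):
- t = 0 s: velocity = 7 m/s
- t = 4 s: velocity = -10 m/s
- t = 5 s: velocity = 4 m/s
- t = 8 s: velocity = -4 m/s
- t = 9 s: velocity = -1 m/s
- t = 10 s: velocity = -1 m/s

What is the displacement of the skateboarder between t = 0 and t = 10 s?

-12.5 m

Net displacement equals the area under the velocity-time graph (areas below the axis count negative).
0–4 s: ½(7 + -10)(4) = -6 m
4–5 s: ½(-10 + 4)(1) = -3 m
5–8 s: ½(4 + -4)(3) = 0 m
8–9 s: ½(-4 + -1)(1) = -2.5 m
9–10 s: -1 × 1 = -1 m
Net displacement = -12.5 m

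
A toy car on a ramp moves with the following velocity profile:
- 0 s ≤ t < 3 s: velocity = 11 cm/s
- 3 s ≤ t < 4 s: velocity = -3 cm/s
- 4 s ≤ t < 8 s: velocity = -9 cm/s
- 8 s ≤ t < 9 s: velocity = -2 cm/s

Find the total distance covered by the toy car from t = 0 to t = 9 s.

Total distance travelled is ∫|v| dt — sum the magnitudes of each area piece.
0–3 s: |11| × 3 = 33 cm
3–4 s: |-3| × 1 = 3 cm
4–8 s: |-9| × 4 = 36 cm
8–9 s: |-2| × 1 = 2 cm
Total distance = 74 cm

74 cm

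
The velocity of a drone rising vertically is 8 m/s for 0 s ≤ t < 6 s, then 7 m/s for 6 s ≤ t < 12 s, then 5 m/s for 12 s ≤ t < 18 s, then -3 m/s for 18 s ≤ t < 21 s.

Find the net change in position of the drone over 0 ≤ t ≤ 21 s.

111 m

Net displacement equals the area under the velocity-time graph (areas below the axis count negative).
0–6 s: 8 × 6 = 48 m
6–12 s: 7 × 6 = 42 m
12–18 s: 5 × 6 = 30 m
18–21 s: -3 × 3 = -9 m
Net displacement = 111 m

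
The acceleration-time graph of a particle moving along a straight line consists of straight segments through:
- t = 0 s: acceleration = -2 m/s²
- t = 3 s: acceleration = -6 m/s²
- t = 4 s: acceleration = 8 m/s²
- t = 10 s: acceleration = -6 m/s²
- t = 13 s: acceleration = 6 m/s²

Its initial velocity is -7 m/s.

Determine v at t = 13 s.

Δv equals the area under the a-t graph; then v = v₀ + Δv.
0–3 s: ½(-2 + -6)(3) = -12 m/s
3–4 s: ½(-6 + 8)(1) = 1 m/s
4–10 s: ½(8 + -6)(6) = 6 m/s
10–13 s: ½(-6 + 6)(3) = 0 m/s
Δv = -5 m/s, so v(13) = -7 + (-5) = -12 m/s.

-12 m/s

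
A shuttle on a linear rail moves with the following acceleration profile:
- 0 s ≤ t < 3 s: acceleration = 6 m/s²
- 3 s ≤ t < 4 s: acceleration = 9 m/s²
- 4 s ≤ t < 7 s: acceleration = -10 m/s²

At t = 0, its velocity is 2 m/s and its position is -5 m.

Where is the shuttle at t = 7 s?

94.5 m

On each constant-a segment, Δv = aΔt and Δx = v₀Δt + ½aΔt²; chain segment to segment.
0–3 s: v starts 2 m/s; Δx = 2·3 + ½·6·3² = 33 m; v ends 20 m/s.
3–4 s: v starts 20 m/s; Δx = 20·1 + ½·9·1² = 24.5 m; v ends 29 m/s.
4–7 s: v starts 29 m/s; Δx = 29·3 + ½·-10·3² = 42 m; v ends -1 m/s.
x(7) = -5 + Σ Δx = 94.5 m.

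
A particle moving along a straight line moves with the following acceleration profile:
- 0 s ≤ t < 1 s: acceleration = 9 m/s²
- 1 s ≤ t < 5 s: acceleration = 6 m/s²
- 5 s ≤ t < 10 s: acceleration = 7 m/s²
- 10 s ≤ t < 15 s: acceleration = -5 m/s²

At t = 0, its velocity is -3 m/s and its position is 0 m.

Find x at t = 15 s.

573.5 m

On each constant-a segment, Δv = aΔt and Δx = v₀Δt + ½aΔt²; chain segment to segment.
0–1 s: v starts -3 m/s; Δx = -3·1 + ½·9·1² = 1.5 m; v ends 6 m/s.
1–5 s: v starts 6 m/s; Δx = 6·4 + ½·6·4² = 72 m; v ends 30 m/s.
5–10 s: v starts 30 m/s; Δx = 30·5 + ½·7·5² = 237.5 m; v ends 65 m/s.
10–15 s: v starts 65 m/s; Δx = 65·5 + ½·-5·5² = 262.5 m; v ends 40 m/s.
x(15) = 0 + Σ Δx = 573.5 m.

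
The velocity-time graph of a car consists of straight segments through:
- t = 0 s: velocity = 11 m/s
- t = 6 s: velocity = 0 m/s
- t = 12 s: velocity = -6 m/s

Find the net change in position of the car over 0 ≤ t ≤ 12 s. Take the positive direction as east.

15 m

Net displacement equals the area under the velocity-time graph (areas below the axis count negative).
0–6 s: ½(11 + 0)(6) = 33 m
6–12 s: ½(0 + -6)(6) = -18 m
Net displacement = 15 m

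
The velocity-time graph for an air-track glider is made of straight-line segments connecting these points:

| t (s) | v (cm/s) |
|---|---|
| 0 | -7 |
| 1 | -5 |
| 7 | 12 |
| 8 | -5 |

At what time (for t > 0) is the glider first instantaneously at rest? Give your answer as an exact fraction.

v changes sign on 1–7 s (from -5 to 12); the graph is linear there, so v = 0 at t = 1 + (5)·(7 − 1)/(12 − -5) = 47/17 s.

t = 47/17 s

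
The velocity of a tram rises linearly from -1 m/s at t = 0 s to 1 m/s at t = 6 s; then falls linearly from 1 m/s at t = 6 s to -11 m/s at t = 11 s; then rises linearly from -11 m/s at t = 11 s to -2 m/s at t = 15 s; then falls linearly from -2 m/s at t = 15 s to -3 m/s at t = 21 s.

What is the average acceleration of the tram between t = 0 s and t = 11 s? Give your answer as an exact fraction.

-10/11 m/s²

Average acceleration = Δv/Δt = (-11 − -1)/(11 − 0) = -10/11 m/s².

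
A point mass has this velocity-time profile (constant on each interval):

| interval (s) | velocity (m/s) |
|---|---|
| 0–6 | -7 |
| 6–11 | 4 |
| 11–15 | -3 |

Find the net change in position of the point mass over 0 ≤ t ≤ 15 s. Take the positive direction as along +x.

Net displacement equals the area under the velocity-time graph (areas below the axis count negative).
0–6 s: -7 × 6 = -42 m
6–11 s: 4 × 5 = 20 m
11–15 s: -3 × 4 = -12 m
Net displacement = -34 m

-34 m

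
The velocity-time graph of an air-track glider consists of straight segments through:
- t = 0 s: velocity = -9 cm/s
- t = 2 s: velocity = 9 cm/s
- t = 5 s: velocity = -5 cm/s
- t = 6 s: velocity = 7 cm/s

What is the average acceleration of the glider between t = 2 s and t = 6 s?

Average acceleration = Δv/Δt = (7 − 9)/(6 − 2) = -0.5 cm/s².

-0.5 cm/s²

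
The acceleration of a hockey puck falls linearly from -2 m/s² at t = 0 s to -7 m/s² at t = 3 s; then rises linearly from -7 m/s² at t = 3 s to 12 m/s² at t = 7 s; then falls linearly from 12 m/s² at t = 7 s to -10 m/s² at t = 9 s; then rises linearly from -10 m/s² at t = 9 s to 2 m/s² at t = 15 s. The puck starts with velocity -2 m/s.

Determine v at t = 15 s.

-27.5 m/s

Δv equals the area under the a-t graph; then v = v₀ + Δv.
0–3 s: ½(-2 + -7)(3) = -13.5 m/s
3–7 s: ½(-7 + 12)(4) = 10 m/s
7–9 s: ½(12 + -10)(2) = 2 m/s
9–15 s: ½(-10 + 2)(6) = -24 m/s
Δv = -25.5 m/s, so v(15) = -2 + (-25.5) = -27.5 m/s.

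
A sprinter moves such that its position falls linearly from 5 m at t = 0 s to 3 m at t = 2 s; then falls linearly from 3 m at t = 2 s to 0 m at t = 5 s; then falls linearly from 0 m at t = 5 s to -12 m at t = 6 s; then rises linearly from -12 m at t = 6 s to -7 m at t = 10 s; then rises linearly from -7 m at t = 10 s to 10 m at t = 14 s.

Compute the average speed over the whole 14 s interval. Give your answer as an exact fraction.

39/14 m/s

Average speed = (total path length)/(elapsed time); on a piecewise-linear x-t graph the path length is Σ|Δx|.
0–2 s: |Δx| = |3 − 5| = 2 m
2–5 s: |Δx| = |0 − 3| = 3 m
5–6 s: |Δx| = |-12 − 0| = 12 m
6–10 s: |Δx| = |-7 − -12| = 5 m
10–14 s: |Δx| = |10 − -7| = 17 m
Total path = 39 m; average speed = 39/14 = 39/14 m/s.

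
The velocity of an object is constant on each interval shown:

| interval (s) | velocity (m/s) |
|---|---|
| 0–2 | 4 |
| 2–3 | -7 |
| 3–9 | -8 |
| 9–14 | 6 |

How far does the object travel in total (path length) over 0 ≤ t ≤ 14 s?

93 m

Total distance travelled is ∫|v| dt — sum the magnitudes of each area piece.
0–2 s: |4| × 2 = 8 m
2–3 s: |-7| × 1 = 7 m
3–9 s: |-8| × 6 = 48 m
9–14 s: |6| × 5 = 30 m
Total distance = 93 m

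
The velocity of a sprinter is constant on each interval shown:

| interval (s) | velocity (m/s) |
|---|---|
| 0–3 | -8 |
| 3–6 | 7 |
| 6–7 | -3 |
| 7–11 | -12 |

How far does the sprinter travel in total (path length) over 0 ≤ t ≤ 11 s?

Total distance travelled is ∫|v| dt — sum the magnitudes of each area piece.
0–3 s: |-8| × 3 = 24 m
3–6 s: |7| × 3 = 21 m
6–7 s: |-3| × 1 = 3 m
7–11 s: |-12| × 4 = 48 m
Total distance = 96 m

96 m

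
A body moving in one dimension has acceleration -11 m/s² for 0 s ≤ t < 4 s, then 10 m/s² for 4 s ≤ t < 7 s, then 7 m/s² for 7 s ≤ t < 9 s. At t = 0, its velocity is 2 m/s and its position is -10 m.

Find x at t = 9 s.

On each constant-a segment, Δv = aΔt and Δx = v₀Δt + ½aΔt²; chain segment to segment.
0–4 s: v starts 2 m/s; Δx = 2·4 + ½·-11·4² = -80 m; v ends -42 m/s.
4–7 s: v starts -42 m/s; Δx = -42·3 + ½·10·3² = -81 m; v ends -12 m/s.
7–9 s: v starts -12 m/s; Δx = -12·2 + ½·7·2² = -10 m; v ends 2 m/s.
x(9) = -10 + Σ Δx = -181 m.

-181 m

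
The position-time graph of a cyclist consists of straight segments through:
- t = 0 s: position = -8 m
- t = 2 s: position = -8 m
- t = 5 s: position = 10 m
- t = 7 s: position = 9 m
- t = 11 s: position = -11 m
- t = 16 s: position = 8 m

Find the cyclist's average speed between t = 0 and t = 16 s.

3.625 m/s

Average speed = (total path length)/(elapsed time); on a piecewise-linear x-t graph the path length is Σ|Δx|.
0–2 s: |Δx| = |-8 − -8| = 0 m
2–5 s: |Δx| = |10 − -8| = 18 m
5–7 s: |Δx| = |9 − 10| = 1 m
7–11 s: |Δx| = |-11 − 9| = 20 m
11–16 s: |Δx| = |8 − -11| = 19 m
Total path = 58 m; average speed = 58/16 = 3.625 m/s.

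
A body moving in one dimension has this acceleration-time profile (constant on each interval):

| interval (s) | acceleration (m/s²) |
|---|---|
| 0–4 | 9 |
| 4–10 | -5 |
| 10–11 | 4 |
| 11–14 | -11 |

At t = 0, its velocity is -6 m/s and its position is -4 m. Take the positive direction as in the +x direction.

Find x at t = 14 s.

On each constant-a segment, Δv = aΔt and Δx = v₀Δt + ½aΔt²; chain segment to segment.
0–4 s: v starts -6 m/s; Δx = -6·4 + ½·9·4² = 48 m; v ends 30 m/s.
4–10 s: v starts 30 m/s; Δx = 30·6 + ½·-5·6² = 90 m; v ends 0 m/s.
10–11 s: v starts 0 m/s; Δx = 0·1 + ½·4·1² = 2 m; v ends 4 m/s.
11–14 s: v starts 4 m/s; Δx = 4·3 + ½·-11·3² = -37.5 m; v ends -29 m/s.
x(14) = -4 + Σ Δx = 98.5 m.

98.5 m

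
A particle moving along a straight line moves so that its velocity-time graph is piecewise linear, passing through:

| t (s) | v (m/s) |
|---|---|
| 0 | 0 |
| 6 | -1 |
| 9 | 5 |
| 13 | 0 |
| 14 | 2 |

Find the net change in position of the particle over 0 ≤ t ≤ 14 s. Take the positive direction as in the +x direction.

Net displacement equals the area under the velocity-time graph (areas below the axis count negative).
0–6 s: ½(0 + -1)(6) = -3 m
6–9 s: ½(-1 + 5)(3) = 6 m
9–13 s: ½(5 + 0)(4) = 10 m
13–14 s: ½(0 + 2)(1) = 1 m
Net displacement = 14 m

14 m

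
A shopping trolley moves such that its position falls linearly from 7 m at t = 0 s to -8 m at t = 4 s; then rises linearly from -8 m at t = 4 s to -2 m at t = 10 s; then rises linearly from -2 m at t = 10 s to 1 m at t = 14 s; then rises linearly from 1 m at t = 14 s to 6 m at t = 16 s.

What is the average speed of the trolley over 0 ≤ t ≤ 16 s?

1.8125 m/s

Average speed = (total path length)/(elapsed time); on a piecewise-linear x-t graph the path length is Σ|Δx|.
0–4 s: |Δx| = |-8 − 7| = 15 m
4–10 s: |Δx| = |-2 − -8| = 6 m
10–14 s: |Δx| = |1 − -2| = 3 m
14–16 s: |Δx| = |6 − 1| = 5 m
Total path = 29 m; average speed = 29/16 = 1.8125 m/s.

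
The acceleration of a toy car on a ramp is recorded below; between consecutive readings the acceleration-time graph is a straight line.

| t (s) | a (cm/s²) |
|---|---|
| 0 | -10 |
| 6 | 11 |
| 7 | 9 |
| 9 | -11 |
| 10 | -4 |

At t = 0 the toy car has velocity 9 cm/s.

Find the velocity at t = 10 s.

Δv equals the area under the a-t graph; then v = v₀ + Δv.
0–6 s: ½(-10 + 11)(6) = 3 cm/s
6–7 s: ½(11 + 9)(1) = 10 cm/s
7–9 s: ½(9 + -11)(2) = -2 cm/s
9–10 s: ½(-11 + -4)(1) = -7.5 cm/s
Δv = 3.5 cm/s, so v(10) = 9 + (3.5) = 12.5 cm/s.

12.5 cm/s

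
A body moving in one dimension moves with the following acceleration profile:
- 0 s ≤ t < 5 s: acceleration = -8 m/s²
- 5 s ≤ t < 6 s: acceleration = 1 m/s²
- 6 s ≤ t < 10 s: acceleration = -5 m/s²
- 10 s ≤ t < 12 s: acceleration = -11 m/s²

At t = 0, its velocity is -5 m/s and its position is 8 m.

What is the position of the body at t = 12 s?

-527.5 m

On each constant-a segment, Δv = aΔt and Δx = v₀Δt + ½aΔt²; chain segment to segment.
0–5 s: v starts -5 m/s; Δx = -5·5 + ½·-8·5² = -125 m; v ends -45 m/s.
5–6 s: v starts -45 m/s; Δx = -45·1 + ½·1·1² = -44.5 m; v ends -44 m/s.
6–10 s: v starts -44 m/s; Δx = -44·4 + ½·-5·4² = -216 m; v ends -64 m/s.
10–12 s: v starts -64 m/s; Δx = -64·2 + ½·-11·2² = -150 m; v ends -86 m/s.
x(12) = 8 + Σ Δx = -527.5 m.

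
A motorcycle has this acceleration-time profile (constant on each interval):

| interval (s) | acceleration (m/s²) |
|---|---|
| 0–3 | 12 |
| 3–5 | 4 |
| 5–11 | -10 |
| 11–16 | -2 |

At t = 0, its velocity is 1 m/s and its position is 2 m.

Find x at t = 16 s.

On each constant-a segment, Δv = aΔt and Δx = v₀Δt + ½aΔt²; chain segment to segment.
0–3 s: v starts 1 m/s; Δx = 1·3 + ½·12·3² = 57 m; v ends 37 m/s.
3–5 s: v starts 37 m/s; Δx = 37·2 + ½·4·2² = 82 m; v ends 45 m/s.
5–11 s: v starts 45 m/s; Δx = 45·6 + ½·-10·6² = 90 m; v ends -15 m/s.
11–16 s: v starts -15 m/s; Δx = -15·5 + ½·-2·5² = -100 m; v ends -25 m/s.
x(16) = 2 + Σ Δx = 131 m.

131 m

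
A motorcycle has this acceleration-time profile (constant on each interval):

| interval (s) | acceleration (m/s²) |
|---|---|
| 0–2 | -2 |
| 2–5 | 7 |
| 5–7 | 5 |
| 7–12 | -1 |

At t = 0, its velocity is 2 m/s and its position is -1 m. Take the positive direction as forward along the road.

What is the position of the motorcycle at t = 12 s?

205 m

On each constant-a segment, Δv = aΔt and Δx = v₀Δt + ½aΔt²; chain segment to segment.
0–2 s: v starts 2 m/s; Δx = 2·2 + ½·-2·2² = 0 m; v ends -2 m/s.
2–5 s: v starts -2 m/s; Δx = -2·3 + ½·7·3² = 25.5 m; v ends 19 m/s.
5–7 s: v starts 19 m/s; Δx = 19·2 + ½·5·2² = 48 m; v ends 29 m/s.
7–12 s: v starts 29 m/s; Δx = 29·5 + ½·-1·5² = 132.5 m; v ends 24 m/s.
x(12) = -1 + Σ Δx = 205 m.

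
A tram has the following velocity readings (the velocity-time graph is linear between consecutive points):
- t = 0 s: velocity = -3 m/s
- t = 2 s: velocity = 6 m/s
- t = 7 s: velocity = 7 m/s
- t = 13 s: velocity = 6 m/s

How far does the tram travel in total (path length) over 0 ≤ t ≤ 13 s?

Total distance travelled is ∫|v| dt — sum the magnitudes of each area piece.
0–2 s: v = 0 at t = 2/3 s; triangle areas 1 + 4 = 5 m
2–7 s: |½(6 + 7)(5)| = 32.5 m
7–13 s: |½(7 + 6)(6)| = 39 m
Total distance = 76.5 m

76.5 m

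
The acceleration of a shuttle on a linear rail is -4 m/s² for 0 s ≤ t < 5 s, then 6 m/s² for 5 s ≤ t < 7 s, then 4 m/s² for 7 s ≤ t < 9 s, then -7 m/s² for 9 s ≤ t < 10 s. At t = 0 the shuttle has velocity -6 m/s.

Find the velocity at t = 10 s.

-13 m/s

Δv equals the area under the a-t graph; then v = v₀ + Δv.
0–5 s: -4 × 5 = -20 m/s
5–7 s: 6 × 2 = 12 m/s
7–9 s: 4 × 2 = 8 m/s
9–10 s: -7 × 1 = -7 m/s
Δv = -7 m/s, so v(10) = -6 + (-7) = -13 m/s.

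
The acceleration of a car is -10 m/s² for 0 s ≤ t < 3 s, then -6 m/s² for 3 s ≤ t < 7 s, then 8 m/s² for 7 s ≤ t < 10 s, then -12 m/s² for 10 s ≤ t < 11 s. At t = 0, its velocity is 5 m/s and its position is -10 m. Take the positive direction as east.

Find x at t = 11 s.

On each constant-a segment, Δv = aΔt and Δx = v₀Δt + ½aΔt²; chain segment to segment.
0–3 s: v starts 5 m/s; Δx = 5·3 + ½·-10·3² = -30 m; v ends -25 m/s.
3–7 s: v starts -25 m/s; Δx = -25·4 + ½·-6·4² = -148 m; v ends -49 m/s.
7–10 s: v starts -49 m/s; Δx = -49·3 + ½·8·3² = -111 m; v ends -25 m/s.
10–11 s: v starts -25 m/s; Δx = -25·1 + ½·-12·1² = -31 m; v ends -37 m/s.
x(11) = -10 + Σ Δx = -330 m.

-330 m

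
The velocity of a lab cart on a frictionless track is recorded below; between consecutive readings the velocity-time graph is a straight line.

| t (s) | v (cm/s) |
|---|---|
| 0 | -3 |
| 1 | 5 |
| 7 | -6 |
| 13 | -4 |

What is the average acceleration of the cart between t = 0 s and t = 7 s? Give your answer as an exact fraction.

Average acceleration = Δv/Δt = (-6 − -3)/(7 − 0) = -3/7 cm/s².

-3/7 cm/s²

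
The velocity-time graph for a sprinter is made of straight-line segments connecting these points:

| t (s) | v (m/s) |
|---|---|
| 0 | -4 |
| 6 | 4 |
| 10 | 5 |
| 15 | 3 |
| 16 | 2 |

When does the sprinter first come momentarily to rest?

t = 3 s

v changes sign on 0–6 s (from -4 to 4); the graph is linear there, so v = 0 at t = 0 + (4)·(6 − 0)/(4 − -4) = 3 s.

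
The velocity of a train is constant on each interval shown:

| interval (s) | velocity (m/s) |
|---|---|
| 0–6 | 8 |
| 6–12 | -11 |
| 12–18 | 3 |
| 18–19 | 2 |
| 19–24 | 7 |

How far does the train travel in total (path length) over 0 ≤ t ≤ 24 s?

169 m

Total distance travelled is ∫|v| dt — sum the magnitudes of each area piece.
0–6 s: |8| × 6 = 48 m
6–12 s: |-11| × 6 = 66 m
12–18 s: |3| × 6 = 18 m
18–19 s: |2| × 1 = 2 m
19–24 s: |7| × 5 = 35 m
Total distance = 169 m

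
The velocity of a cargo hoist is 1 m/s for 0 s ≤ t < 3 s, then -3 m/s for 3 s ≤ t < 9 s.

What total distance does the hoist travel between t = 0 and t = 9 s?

21 m

Distance (not displacement) is the total path length: add the absolute areas under v-t.
0–3 s: |1| × 3 = 3 m
3–9 s: |-3| × 6 = 18 m
Total distance = 21 m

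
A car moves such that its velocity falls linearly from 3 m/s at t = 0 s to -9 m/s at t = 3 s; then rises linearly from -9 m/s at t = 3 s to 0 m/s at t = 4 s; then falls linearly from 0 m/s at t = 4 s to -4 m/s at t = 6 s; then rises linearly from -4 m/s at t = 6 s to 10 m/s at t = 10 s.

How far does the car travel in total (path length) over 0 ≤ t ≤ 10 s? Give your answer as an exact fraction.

1017/28 m

Distance (not displacement) is the total path length: add the absolute areas under v-t.
0–3 s: v = 0 at t = 0.75 s; triangle areas 1.125 + 10.125 = 11.25 m
3–4 s: |½(-9 + 0)(1)| = 4.5 m
4–6 s: |½(0 + -4)(2)| = 4 m
6–10 s: v = 0 at t = 50/7 s; triangle areas 16/7 + 100/7 = 116/7 m
Total distance = 1017/28 m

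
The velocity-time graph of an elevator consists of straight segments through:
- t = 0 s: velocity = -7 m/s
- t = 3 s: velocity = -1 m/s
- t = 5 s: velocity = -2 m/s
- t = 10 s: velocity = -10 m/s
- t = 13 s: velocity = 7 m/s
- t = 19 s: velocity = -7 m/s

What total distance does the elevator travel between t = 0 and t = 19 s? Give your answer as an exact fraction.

2691/34 m

Total distance travelled is ∫|v| dt — sum the magnitudes of each area piece.
0–3 s: |½(-7 + -1)(3)| = 12 m
3–5 s: |½(-1 + -2)(2)| = 3 m
5–10 s: |½(-2 + -10)(5)| = 30 m
10–13 s: v = 0 at t = 200/17 s; triangle areas 150/17 + 147/34 = 447/34 m
13–19 s: v = 0 at t = 16 s; triangle areas 10.5 + 10.5 = 21 m
Total distance = 2691/34 m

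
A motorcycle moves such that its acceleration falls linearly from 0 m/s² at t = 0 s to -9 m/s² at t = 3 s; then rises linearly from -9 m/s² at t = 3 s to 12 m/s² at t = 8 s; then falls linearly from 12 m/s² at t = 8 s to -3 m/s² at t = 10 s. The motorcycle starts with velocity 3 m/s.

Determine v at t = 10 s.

Δv equals the area under the a-t graph; then v = v₀ + Δv.
0–3 s: ½(0 + -9)(3) = -13.5 m/s
3–8 s: ½(-9 + 12)(5) = 7.5 m/s
8–10 s: ½(12 + -3)(2) = 9 m/s
Δv = 3 m/s, so v(10) = 3 + (3) = 6 m/s.

6 m/s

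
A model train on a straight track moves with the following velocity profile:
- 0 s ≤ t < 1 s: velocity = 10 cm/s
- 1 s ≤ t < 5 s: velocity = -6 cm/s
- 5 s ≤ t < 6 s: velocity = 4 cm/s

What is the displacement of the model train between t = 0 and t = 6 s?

Displacement is the signed area under the v-t curve.
0–1 s: 10 × 1 = 10 cm
1–5 s: -6 × 4 = -24 cm
5–6 s: 4 × 1 = 4 cm
Net displacement = -10 cm

-10 cm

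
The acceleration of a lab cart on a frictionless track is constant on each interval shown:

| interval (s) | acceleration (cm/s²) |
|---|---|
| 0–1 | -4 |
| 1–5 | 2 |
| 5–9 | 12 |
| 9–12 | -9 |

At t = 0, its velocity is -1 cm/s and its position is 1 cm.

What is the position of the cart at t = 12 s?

On each constant-a segment, Δv = aΔt and Δx = v₀Δt + ½aΔt²; chain segment to segment.
0–1 s: v starts -1 cm/s; Δx = -1·1 + ½·-4·1² = -3 cm; v ends -5 cm/s.
1–5 s: v starts -5 cm/s; Δx = -5·4 + ½·2·4² = -4 cm; v ends 3 cm/s.
5–9 s: v starts 3 cm/s; Δx = 3·4 + ½·12·4² = 108 cm; v ends 51 cm/s.
9–12 s: v starts 51 cm/s; Δx = 51·3 + ½·-9·3² = 112.5 cm; v ends 24 cm/s.
x(12) = 1 + Σ Δx = 214.5 cm.

214.5 cm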